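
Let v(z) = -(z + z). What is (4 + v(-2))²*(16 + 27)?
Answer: 2752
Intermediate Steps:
v(z) = -2*z
(4 + v(-2))²*(16 + 27) = (4 - 2*(-2))²*(16 + 27) = (4 + 4)²*43 = 8²*43 = 64*43 = 2752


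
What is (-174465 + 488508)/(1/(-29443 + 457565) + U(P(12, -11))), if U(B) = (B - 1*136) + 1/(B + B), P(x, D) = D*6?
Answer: -8873615338236/5707936499 ≈ -1554.6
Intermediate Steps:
P(x, D) = 6*D
U(B) = -136 + B + 1/(2*B) (U(B) = (B - 136) + 1/(2*B) = (-136 + B) + 1/(2*B) = -136 + B + 1/(2*B))
(-174465 + 488508)/(1/(-29443 + 457565) + U(P(12, -11))) = (-174465 + 488508)/(1/(-29443 + 457565) + (-136 + 6*(-11) + 1/(2*((6*(-11)))))) = 314043/(1/428122 + (-136 - 66 + (1/2)/(-66))) = 314043/(1/428122 + (-136 - 66 + (1/2)*(-1/66))) = 314043/(1/428122 + (-136 - 66 - 1/132)) = 314043/(1/428122 - 26665/132) = 314043/(-5707936499/28256052) = 314043*(-28256052/5707936499) = -8873615338236/5707936499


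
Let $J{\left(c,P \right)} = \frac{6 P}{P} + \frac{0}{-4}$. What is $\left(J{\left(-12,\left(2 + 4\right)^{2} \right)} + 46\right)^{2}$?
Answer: $2704$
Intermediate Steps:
$J{\left(c,P \right)} = 6$ ($J{\left(c,P \right)} = 6 + 0 \left(- \frac{1}{4}\right) = 6 + 0 = 6$)
$\left(J{\left(-12,\left(2 + 4\right)^{2} \right)} + 46\right)^{2} = \left(6 + 46\right)^{2} = 52^{2} = 2704$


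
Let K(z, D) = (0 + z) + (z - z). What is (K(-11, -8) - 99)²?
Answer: 12100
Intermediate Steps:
K(z, D) = z (K(z, D) = z + 0 = z)
(K(-11, -8) - 99)² = (-11 - 99)² = (-110)² = 12100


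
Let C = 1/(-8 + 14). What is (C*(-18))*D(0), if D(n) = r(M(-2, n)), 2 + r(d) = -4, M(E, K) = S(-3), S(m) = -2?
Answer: 18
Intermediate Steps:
M(E, K) = -2
r(d) = -6 (r(d) = -2 - 4 = -6)
D(n) = -6
C = 1/6 ≈ 0.16667
(C*(-18))*D(0) = ((1/6)*(-18))*(-6) = -3*(-6) = 18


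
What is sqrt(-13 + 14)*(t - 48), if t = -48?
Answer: -96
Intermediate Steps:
sqrt(-13 + 14)*(t - 48) = sqrt(-13 + 14)*(-48 - 48) = sqrt(1)*(-96) = 1*(-96) = -96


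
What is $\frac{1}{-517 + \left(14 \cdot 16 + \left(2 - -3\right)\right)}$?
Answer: $- \frac{1}{288} \approx -0.0034722$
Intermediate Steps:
$\frac{1}{-517 + \left(14 \cdot 16 + \left(2 - -3\right)\right)} = \frac{1}{-517 + \left(224 + \left(2 + 3\right)\right)} = \frac{1}{-517 + \left(224 + 5\right)} = \frac{1}{-517 + 229} = \frac{1}{-288} = - \frac{1}{288}$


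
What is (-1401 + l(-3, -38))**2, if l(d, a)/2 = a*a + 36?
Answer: 2430481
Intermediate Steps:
l(d, a) = 72 + 2*a**2 (l(d, a) = 2*(a*a + 36) = 2*(a**2 + 36) = 2*(36 + a**2) = 72 + 2*a**2)
(-1401 + l(-3, -38))**2 = (-1401 + (72 + 2*(-38)**2))**2 = (-1401 + (72 + 2*1444))**2 = (-1401 + (72 + 2888))**2 = (-1401 + 2960)**2 = 1559**2 = 2430481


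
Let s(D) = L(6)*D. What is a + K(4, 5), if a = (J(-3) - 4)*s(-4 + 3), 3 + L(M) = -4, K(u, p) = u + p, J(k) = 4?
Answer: 9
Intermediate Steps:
K(u, p) = p + u
L(M) = -7 (L(M) = -3 - 4 = -7)
s(D) = -7*D
a = 0 (a = (4 - 4)*(-7*(-4 + 3)) = 0*(-7*(-1)) = 0*7 = 0)
a + K(4, 5) = 0 + (5 + 4) = 0 + 9 = 9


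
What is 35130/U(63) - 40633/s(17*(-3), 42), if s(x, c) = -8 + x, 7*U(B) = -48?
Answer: -2093051/472 ≈ -4434.4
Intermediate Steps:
U(B) = -48/7 (U(B) = (⅐)*(-48) = -48/7)
35130/U(63) - 40633/s(17*(-3), 42) = 35130/(-48/7) - 40633/(-8 + 17*(-3)) = 35130*(-7/48) - 40633/(-8 - 51) = -40985/8 - 40633/(-59) = -40985/8 - 40633*(-1/59) = -40985/8 + 40633/59 = -2093051/472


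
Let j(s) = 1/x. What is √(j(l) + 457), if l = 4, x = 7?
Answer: 40*√14/7 ≈ 21.381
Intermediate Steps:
j(s) = ⅐ (j(s) = 1/7 = ⅐)
√(j(l) + 457) = √(⅐ + 457) = √(3200/7) = 40*√14/7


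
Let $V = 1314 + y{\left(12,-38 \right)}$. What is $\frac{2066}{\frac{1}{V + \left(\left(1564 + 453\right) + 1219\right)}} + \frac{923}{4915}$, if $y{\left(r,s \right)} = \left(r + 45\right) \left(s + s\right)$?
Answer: $\frac{2213657943}{4915} \approx 4.5039 \cdot 10^{5}$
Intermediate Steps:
$y{\left(r,s \right)} = 2 s \left(45 + r\right)$ ($y{\left(r,s \right)} = \left(45 + r\right) 2 s = 2 s \left(45 + r\right)$)
$V = -3018$ ($V = 1314 + 2 \left(-38\right) \left(45 + 12\right) = 1314 + 2 \left(-38\right) 57 = 1314 - 4332 = -3018$)
$\frac{2066}{\frac{1}{V + \left(\left(1564 + 453\right) + 1219\right)}} + \frac{923}{4915} = \frac{2066}{\frac{1}{-3018 + \left(\left(1564 + 453\right) + 1219\right)}} + \frac{923}{4915} = \frac{2066}{\frac{1}{-3018 + \left(2017 + 1219\right)}} + 923 \cdot \frac{1}{4915} = \frac{2066}{\frac{1}{-3018 + 3236}} + \frac{923}{4915} = \frac{2066}{\frac{1}{218}} + \frac{923}{4915} = 2066 \frac{1}{\frac{1}{218}} + \frac{923}{4915} = 2066 \cdot 218 + \frac{923}{4915} = 450388 + \frac{923}{4915} = \frac{2213657943}{4915}$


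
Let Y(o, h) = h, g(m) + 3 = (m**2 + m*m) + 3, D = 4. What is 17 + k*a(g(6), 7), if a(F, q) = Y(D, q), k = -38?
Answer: -249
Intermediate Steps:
g(m) = 2*m**2 (g(m) = -3 + ((m**2 + m*m) + 3) = -3 + ((m**2 + m**2) + 3) = -3 + (2*m**2 + 3) = -3 + (3 + 2*m**2) = 2*m**2)
a(F, q) = q
17 + k*a(g(6), 7) = 17 - 38*7 = 17 - 266 = -249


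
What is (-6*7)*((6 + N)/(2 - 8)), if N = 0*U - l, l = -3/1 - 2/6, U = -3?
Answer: 196/3 ≈ 65.333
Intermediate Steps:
l = -10/3 (l = -3*1 - 2*⅙ = -3 - ⅓ = -10/3 ≈ -3.3333)
N = 10/3 (N = 0*(-3) - 1*(-10/3) = 0 + 10/3 = 10/3 ≈ 3.3333)
(-6*7)*((6 + N)/(2 - 8)) = (-6*7)*((6 + 10/3)/(2 - 8)) = -392/(-6) = -392*(-1)/6 = -42*(-14/9) = 196/3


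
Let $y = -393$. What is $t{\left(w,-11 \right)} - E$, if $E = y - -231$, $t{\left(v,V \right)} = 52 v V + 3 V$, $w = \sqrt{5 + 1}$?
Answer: $129 - 572 \sqrt{6} \approx -1272.1$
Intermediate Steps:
$w = \sqrt{6} \approx 2.4495$
$t{\left(v,V \right)} = 3 V + 52 V v$ ($t{\left(v,V \right)} = 52 V v + 3 V = 3 V + 52 V v$)
$E = -162$ ($E = -393 - -231 = -393 + 231 = -162$)
$t{\left(w,-11 \right)} - E = - 11 \left(3 + 52 \sqrt{6}\right) - -162 = \left(-33 - 572 \sqrt{6}\right) + 162 = 129 - 572 \sqrt{6}$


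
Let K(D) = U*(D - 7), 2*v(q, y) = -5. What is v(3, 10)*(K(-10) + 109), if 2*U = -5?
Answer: -1515/4 ≈ -378.75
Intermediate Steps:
U = -5/2 (U = (1/2)*(-5) = -5/2 ≈ -2.5000)
v(q, y) = -5/2 (v(q, y) = (1/2)*(-5) = -5/2)
K(D) = 35/2 - 5*D/2 (K(D) = -5*(D - 7)/2 = -5*(-7 + D)/2 = 35/2 - 5*D/2)
v(3, 10)*(K(-10) + 109) = -5*((35/2 - 5/2*(-10)) + 109)/2 = -5*((35/2 + 25) + 109)/2 = -5*(85/2 + 109)/2 = -5/2*303/2 = -1515/4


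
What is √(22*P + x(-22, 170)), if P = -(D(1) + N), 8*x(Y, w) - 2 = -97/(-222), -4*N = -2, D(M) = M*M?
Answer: I*√6445437/444 ≈ 5.718*I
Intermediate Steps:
D(M) = M²
N = ½ (N = -¼*(-2) = ½ ≈ 0.50000)
x(Y, w) = 541/1776 (x(Y, w) = ¼ + (-97/(-222))/8 = ¼ + (-97*(-1/222))/8 = ¼ + (⅛)*(97/222) = ¼ + 97/1776 = 541/1776)
P = -3/2 (P = -(1² + ½) = -(1 + ½) = -1*3/2 = -3/2 ≈ -1.5000)
√(22*P + x(-22, 170)) = √(22*(-3/2) + 541/1776) = √(-33 + 541/1776) = √(-58067/1776) = I*√6445437/444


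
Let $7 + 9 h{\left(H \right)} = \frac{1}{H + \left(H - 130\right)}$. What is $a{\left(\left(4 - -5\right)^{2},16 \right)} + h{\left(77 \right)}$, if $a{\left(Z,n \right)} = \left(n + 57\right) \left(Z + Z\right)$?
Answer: $\frac{2554249}{216} \approx 11825.0$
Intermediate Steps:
$h{\left(H \right)} = - \frac{7}{9} + \frac{1}{9 \left(-130 + 2 H\right)}$ ($h{\left(H \right)} = - \frac{7}{9} + \frac{1}{9 \left(H + \left(H - 130\right)\right)} = - \frac{7}{9} + \frac{1}{9 \left(H + \left(-130 + H\right)\right)} = - \frac{7}{9} + \frac{1}{9 \left(-130 + 2 H\right)}$)
$a{\left(Z,n \right)} = 2 Z \left(57 + n\right)$ ($a{\left(Z,n \right)} = \left(57 + n\right) 2 Z = 2 Z \left(57 + n\right)$)
$a{\left(\left(4 - -5\right)^{2},16 \right)} + h{\left(77 \right)} = 2 \left(4 - -5\right)^{2} \left(57 + 16\right) + \frac{911 - 1078}{18 \left(-65 + 77\right)} = 2 \left(4 + 5\right)^{2} \cdot 73 + \frac{911 - 1078}{18 \cdot 12} = 2 \cdot 9^{2} \cdot 73 + \frac{1}{18} \cdot \frac{1}{12} \left(-167\right) = 2 \cdot 81 \cdot 73 - \frac{167}{216} = 11826 - \frac{167}{216} = \frac{2554249}{216}$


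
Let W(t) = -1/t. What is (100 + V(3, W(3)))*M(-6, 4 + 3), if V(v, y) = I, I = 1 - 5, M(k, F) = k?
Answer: -576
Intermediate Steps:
I = -4
V(v, y) = -4
(100 + V(3, W(3)))*M(-6, 4 + 3) = (100 - 4)*(-6) = 96*(-6) = -576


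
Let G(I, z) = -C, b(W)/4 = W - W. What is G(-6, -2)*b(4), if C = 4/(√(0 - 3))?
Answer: 0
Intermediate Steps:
b(W) = 0 (b(W) = 4*(W - W) = 4*0 = 0)
C = -4*I*√3/3 (C = 4/(√(-3)) = 4/((I*√3)) = 4*(-I*√3/3) = -4*I*√3/3 ≈ -2.3094*I)
G(I, z) = 4*I*√3/3 (G(I, z) = -(-4)*I*√3/3 = 4*I*√3/3)
G(-6, -2)*b(4) = (4*I*√3/3)*0 = 0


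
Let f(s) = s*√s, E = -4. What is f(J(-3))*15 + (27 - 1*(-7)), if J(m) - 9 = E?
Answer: 34 + 75*√5 ≈ 201.71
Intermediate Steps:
J(m) = 5 (J(m) = 9 - 4 = 5)
f(s) = s^(3/2)
f(J(-3))*15 + (27 - 1*(-7)) = 5^(3/2)*15 + (27 - 1*(-7)) = (5*√5)*15 + (27 + 7) = 75*√5 + 34 = 34 + 75*√5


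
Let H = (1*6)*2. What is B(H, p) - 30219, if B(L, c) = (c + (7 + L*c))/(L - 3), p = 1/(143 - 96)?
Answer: -1420255/47 ≈ -30218.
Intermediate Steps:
H = 12 (H = 6*2 = 12)
p = 1/47 ≈ 0.021277
B(L, c) = (7 + c + L*c)/(-3 + L)
B(H, p) - 30219 = (7 + 1/47 + 12*(1/47))/(-3 + 12) - 30219 = (7 + 1/47 + 12/47)/9 - 30219 = (1/9)*(342/47) - 30219 = 38/47 - 30219 = -1420255/47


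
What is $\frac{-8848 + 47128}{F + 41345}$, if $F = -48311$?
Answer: $- \frac{6380}{1161} \approx -5.4953$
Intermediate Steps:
$\frac{-8848 + 47128}{F + 41345} = \frac{-8848 + 47128}{-48311 + 41345} = \frac{38280}{-6966} = 38280 \left(- \frac{1}{6966}\right) = - \frac{6380}{1161}$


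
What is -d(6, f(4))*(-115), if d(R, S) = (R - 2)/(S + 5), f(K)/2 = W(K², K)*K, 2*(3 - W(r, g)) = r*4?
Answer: -460/227 ≈ -2.0264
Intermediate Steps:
W(r, g) = 3 - 2*r (W(r, g) = 3 - r*4/2 = 3 - 2*r)
f(K) = 2*K*(3 - 2*K²) (f(K) = 2*((3 - 2*K²)*K) = 2*(K*(3 - 2*K²)) = 2*K*(3 - 2*K²))
d(R, S) = (-2 + R)/(5 + S)
-d(6, f(4))*(-115) = -(-2 + 6)/(5 + (-4*4³ + 6*4))*(-115) = -4/(5 + (-4*64 + 24))*(-115) = -4/(5 + (-256 + 24))*(-115) = -4/(5 - 232)*(-115) = -4/(-227)*(-115) = -(-1)*4/227*(-115) = -1*(-4/227)*(-115) = (4/227)*(-115) = -460/227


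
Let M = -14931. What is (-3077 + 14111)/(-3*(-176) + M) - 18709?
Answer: -89825587/4801 ≈ -18710.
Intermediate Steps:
(-3077 + 14111)/(-3*(-176) + M) - 18709 = (-3077 + 14111)/(-3*(-176) - 14931) - 18709 = 11034/(528 - 14931) - 18709 = 11034/(-14403) - 18709 = 11034*(-1/14403) - 18709 = -3678/4801 - 18709 = -89825587/4801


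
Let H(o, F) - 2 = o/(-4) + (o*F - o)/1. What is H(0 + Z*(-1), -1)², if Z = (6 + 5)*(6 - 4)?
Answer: 10609/4 ≈ 2652.3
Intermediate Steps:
Z = 22 (Z = 11*2 = 22)
H(o, F) = 2 - 5*o/4 + F*o (H(o, F) = 2 + (o/(-4) + (o*F - o)/1) = 2 + (o*(-¼) + (F*o - o)*1) = 2 + (-o/4 + (-o + F*o)*1) = 2 + (-o/4 + (-o + F*o)) = 2 + (-5*o/4 + F*o) = 2 - 5*o/4 + F*o)
H(0 + Z*(-1), -1)² = (2 - 5*(0 + 22*(-1))/4 - (0 + 22*(-1)))² = (2 - 5*(0 - 22)/4 - (0 - 22))² = (2 - 5/4*(-22) - 1*(-22))² = (2 + 55/2 + 22)² = (103/2)² = 10609/4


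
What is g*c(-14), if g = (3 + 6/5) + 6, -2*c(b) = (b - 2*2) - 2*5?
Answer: 714/5 ≈ 142.80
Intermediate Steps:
c(b) = 7 - b/2 (c(b) = -((b - 2*2) - 2*5)/2 = -((b - 4) - 10)/2 = -((-4 + b) - 10)/2 = -(-14 + b)/2 = 7 - b/2)
g = 51/5 (g = (3 + 6*(⅕)) + 6 = (3 + 6/5) + 6 = 21/5 + 6 = 51/5 ≈ 10.200)
g*c(-14) = 51*(7 - ½*(-14))/5 = 51*(7 + 7)/5 = (51/5)*14 = 714/5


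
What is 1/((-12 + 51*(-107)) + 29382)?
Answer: 1/23913 ≈ 4.1818e-5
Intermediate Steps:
1/((-12 + 51*(-107)) + 29382) = 1/((-12 - 5457) + 29382) = 1/(-5469 + 29382) = 1/23913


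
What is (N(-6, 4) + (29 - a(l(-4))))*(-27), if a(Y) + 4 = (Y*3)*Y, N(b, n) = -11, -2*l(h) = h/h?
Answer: -2295/4 ≈ -573.75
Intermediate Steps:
l(h) = -½ (l(h) = -h/(2*h) = -½*1 = -½)
a(Y) = -4 + 3*Y² (a(Y) = -4 + (Y*3)*Y = -4 + (3*Y)*Y = -4 + 3*Y²)
(N(-6, 4) + (29 - a(l(-4))))*(-27) = (-11 + (29 - (-4 + 3*(-½)²)))*(-27) = (-11 + (29 - (-4 + 3*(¼))))*(-27) = (-11 + (29 - (-4 + ¾)))*(-27) = (-11 + (29 - 1*(-13/4)))*(-27) = (-11 + (29 + 13/4))*(-27) = (-11 + 129/4)*(-27) = (85/4)*(-27) = -2295/4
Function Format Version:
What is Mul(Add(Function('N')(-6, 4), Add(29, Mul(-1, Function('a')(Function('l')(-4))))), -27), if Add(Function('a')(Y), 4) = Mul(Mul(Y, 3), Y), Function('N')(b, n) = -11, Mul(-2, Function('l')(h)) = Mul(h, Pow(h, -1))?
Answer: Rational(-2295, 4) ≈ -573.75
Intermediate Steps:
Function('l')(h) = Rational(-1, 2) (Function('l')(h) = Mul(Rational(-1, 2), Mul(h, Pow(h, -1))) = Mul(Rational(-1, 2), 1) = Rational(-1, 2))
Function('a')(Y) = Add(-4, Mul(3, Pow(Y, 2))) (Function('a')(Y) = Add(-4, Mul(Mul(Y, 3), Y)) = Add(-4, Mul(Mul(3, Y), Y)) = Add(-4, Mul(3, Pow(Y, 2))))
Mul(Add(Function('N')(-6, 4), Add(29, Mul(-1, Function('a')(Function('l')(-4))))), -27) = Mul(Add(-11, Add(29, Mul(-1, Add(-4, Mul(3, Pow(Rational(-1, 2), 2)))))), -27) = Mul(Add(-11, Add(29, Mul(-1, Add(-4, Mul(3, Rational(1, 4)))))), -27) = Mul(Add(-11, Add(29, Mul(-1, Add(-4, Rational(3, 4))))), -27) = Mul(Add(-11, Add(29, Mul(-1, Rational(-13, 4)))), -27) = Mul(Add(-11, Add(29, Rational(13, 4))), -27) = Mul(Add(-11, Rational(129, 4)), -27) = Mul(Rational(85, 4), -27) = Rational(-2295, 4)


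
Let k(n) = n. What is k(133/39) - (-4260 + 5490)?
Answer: -47837/39 ≈ -1226.6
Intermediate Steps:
k(133/39) - (-4260 + 5490) = 133/39 - (-4260 + 5490) = 133*(1/39) - 1*1230 = 133/39 - 1230 = -47837/39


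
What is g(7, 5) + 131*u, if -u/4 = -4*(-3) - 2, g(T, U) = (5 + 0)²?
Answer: -5215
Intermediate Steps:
g(T, U) = 25 (g(T, U) = 5² = 25)
u = -40 (u = -4*(-4*(-3) - 2) = -4*(12 - 2) = -4*10 = -40)
g(7, 5) + 131*u = 25 + 131*(-40) = 25 - 5240 = -5215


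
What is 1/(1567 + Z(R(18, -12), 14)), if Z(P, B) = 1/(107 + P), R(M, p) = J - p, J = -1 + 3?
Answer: 121/189608 ≈ 0.00063816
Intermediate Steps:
J = 2
R(M, p) = 2 - p
1/(1567 + Z(R(18, -12), 14)) = 1/(1567 + 1/(107 + (2 - 1*(-12)))) = 1/(1567 + 1/(107 + (2 + 12))) = 1/(1567 + 1/(107 + 14)) = 1/(1567 + 1/121) = 1/(189608/121) = 121/189608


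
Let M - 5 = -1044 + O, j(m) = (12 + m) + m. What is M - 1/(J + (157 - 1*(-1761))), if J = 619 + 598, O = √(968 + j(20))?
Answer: -3257266/3135 + 2*√255 ≈ -1007.1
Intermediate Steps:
j(m) = 12 + 2*m
O = 2*√255 (O = √(968 + (12 + 2*20)) = √(968 + (12 + 40)) = √(968 + 52) = √1020 = 2*√255 ≈ 31.937)
J = 1217
M = -1039 + 2*√255 (M = 5 + (-1044 + 2*√255) = -1039 + 2*√255 ≈ -1007.1)
M - 1/(J + (157 - 1*(-1761))) = (-1039 + 2*√255) - 1/(1217 + (157 - 1*(-1761))) = (-1039 + 2*√255) - 1/(1217 + (157 + 1761)) = (-1039 + 2*√255) - 1/(1217 + 1918) = (-1039 + 2*√255) - 1/3135 = -3257266/3135 + 2*√255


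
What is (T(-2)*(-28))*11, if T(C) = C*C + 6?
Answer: -3080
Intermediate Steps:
T(C) = 6 + C**2 (T(C) = C**2 + 6 = 6 + C**2)
(T(-2)*(-28))*11 = ((6 + (-2)**2)*(-28))*11 = ((6 + 4)*(-28))*11 = (10*(-28))*11 = -280*11 = -3080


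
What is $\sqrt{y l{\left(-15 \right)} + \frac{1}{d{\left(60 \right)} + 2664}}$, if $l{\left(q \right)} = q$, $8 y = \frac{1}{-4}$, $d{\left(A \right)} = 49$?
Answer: $\frac{\sqrt{220984702}}{21704} \approx 0.68492$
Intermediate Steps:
$y = - \frac{1}{32}$ ($y = \frac{1}{8 \left(-4\right)} = \frac{1}{8} \left(- \frac{1}{4}\right) = - \frac{1}{32} \approx -0.03125$)
$\sqrt{y l{\left(-15 \right)} + \frac{1}{d{\left(60 \right)} + 2664}} = \sqrt{\left(- \frac{1}{32}\right) \left(-15\right) + \frac{1}{49 + 2664}} = \sqrt{\frac{15}{32} + \frac{1}{2713}} = \sqrt{\frac{40727}{86816}} = \frac{\sqrt{220984702}}{21704}$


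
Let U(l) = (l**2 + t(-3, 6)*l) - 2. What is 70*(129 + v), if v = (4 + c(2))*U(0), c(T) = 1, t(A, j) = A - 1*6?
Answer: 8330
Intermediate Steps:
t(A, j) = -6 + A (t(A, j) = A - 6 = -6 + A)
U(l) = -2 + l**2 - 9*l (U(l) = (l**2 + (-6 - 3)*l) - 2 = (l**2 - 9*l) - 2 = -2 + l**2 - 9*l)
v = -10 (v = (4 + 1)*(-2 + 0**2 - 9*0) = 5*(-2 + 0 + 0) = 5*(-2) = -10)
70*(129 + v) = 70*(129 - 10) = 70*119 = 8330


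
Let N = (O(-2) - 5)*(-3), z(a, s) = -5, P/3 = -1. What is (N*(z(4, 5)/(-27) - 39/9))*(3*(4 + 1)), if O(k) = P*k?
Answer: 560/3 ≈ 186.67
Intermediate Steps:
P = -3 (P = 3*(-1) = -3)
O(k) = -3*k
N = -3 (N = (-3*(-2) - 5)*(-3) = (6 - 5)*(-3) = 1*(-3) = -3)
(N*(z(4, 5)/(-27) - 39/9))*(3*(4 + 1)) = (-3*(-5/(-27) - 39/9))*(3*(4 + 1)) = (-3*(-5*(-1/27) - 39*⅑))*(3*5) = -3*(5/27 - 13/3)*15 = -3*(-112/27)*15 = (112/9)*15 = 560/3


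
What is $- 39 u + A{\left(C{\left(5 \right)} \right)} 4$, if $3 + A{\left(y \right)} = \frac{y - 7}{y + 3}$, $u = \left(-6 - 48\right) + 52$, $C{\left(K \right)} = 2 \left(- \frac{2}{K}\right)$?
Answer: $\frac{570}{11} \approx 51.818$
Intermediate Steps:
$C{\left(K \right)} = - \frac{4}{K}$
$u = -2$ ($u = -54 + 52 = -2$)
$A{\left(y \right)} = -3 + \frac{-7 + y}{3 + y}$ ($A{\left(y \right)} = -3 + \frac{y - 7}{y + 3} = -3 + \frac{-7 + y}{3 + y}$)
$- 39 u + A{\left(C{\left(5 \right)} \right)} 4 = \left(-39\right) \left(-2\right) + \frac{2 \left(-8 - - \frac{4}{5}\right)}{3 - \frac{4}{5}} \cdot 4 = 78 + \frac{2 \left(-8 - \left(-4\right) \frac{1}{5}\right)}{3 - \frac{4}{5}} \cdot 4 = 78 + \frac{2 \left(-8 - - \frac{4}{5}\right)}{3 - \frac{4}{5}} \cdot 4 = 78 + \frac{2 \left(-8 + \frac{4}{5}\right)}{\frac{11}{5}} \cdot 4 = 78 + 2 \cdot \frac{5}{11} \left(- \frac{36}{5}\right) 4 = 78 - \frac{288}{11} = \frac{570}{11}$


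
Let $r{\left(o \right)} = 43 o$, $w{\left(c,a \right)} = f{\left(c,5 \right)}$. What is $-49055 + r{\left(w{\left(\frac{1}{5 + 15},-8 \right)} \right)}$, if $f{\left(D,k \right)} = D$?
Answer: $- \frac{981057}{20} \approx -49053.0$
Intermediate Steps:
$w{\left(c,a \right)} = c$
$-49055 + r{\left(w{\left(\frac{1}{5 + 15},-8 \right)} \right)} = -49055 + \frac{43}{5 + 15} = -49055 + \frac{43}{20} = - \frac{981057}{20}$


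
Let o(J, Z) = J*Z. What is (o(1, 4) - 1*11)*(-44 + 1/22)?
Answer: 6769/22 ≈ 307.68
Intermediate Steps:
(o(1, 4) - 1*11)*(-44 + 1/22) = (1*4 - 1*11)*(-44 + 1/22) = (4 - 11)*(-44 + 1/22) = -7*(-967/22) = 6769/22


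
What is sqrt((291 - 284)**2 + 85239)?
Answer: 2*sqrt(21322) ≈ 292.04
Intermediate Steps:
sqrt((291 - 284)**2 + 85239) = sqrt(7**2 + 85239) = sqrt(49 + 85239) = sqrt(85288) = 2*sqrt(21322)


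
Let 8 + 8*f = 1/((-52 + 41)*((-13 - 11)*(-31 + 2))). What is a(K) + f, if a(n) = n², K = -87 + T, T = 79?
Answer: 3858623/61248 ≈ 63.000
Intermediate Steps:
K = -8 (K = -87 + 79 = -8)
f = -61249/61248 (f = -1 + 1/(8*(((-52 + 41)*((-13 - 11)*(-31 + 2))))) = -1 + 1/(8*((-(-264)*(-29)))) = -1 + 1/(8*((-11*696))) = -1 + (⅛)/(-7656) = -1 + (⅛)*(-1/7656) = -1 - 1/61248 = -61249/61248 ≈ -1.0000)
a(K) + f = (-8)² - 61249/61248 = 64 - 61249/61248 = 3858623/61248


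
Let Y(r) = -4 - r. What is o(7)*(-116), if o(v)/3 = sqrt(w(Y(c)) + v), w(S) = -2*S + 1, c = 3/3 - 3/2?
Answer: -348*sqrt(15) ≈ -1347.8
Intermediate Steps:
c = -1/2 (c = 3*(1/3) - 3*1/2 = 1 - 3/2 = -1/2 ≈ -0.50000)
w(S) = 1 - 2*S
o(v) = 3*sqrt(8 + v) (o(v) = 3*sqrt((1 - 2*(-4 - 1*(-1/2))) + v) = 3*sqrt((1 - 2*(-4 + 1/2)) + v) = 3*sqrt((1 - 2*(-7/2)) + v) = 3*sqrt((1 + 7) + v) = 3*sqrt(8 + v))
o(7)*(-116) = (3*sqrt(8 + 7))*(-116) = (3*sqrt(15))*(-116) = -348*sqrt(15)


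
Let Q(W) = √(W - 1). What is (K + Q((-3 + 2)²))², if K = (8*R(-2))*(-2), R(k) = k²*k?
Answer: 16384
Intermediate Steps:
R(k) = k³
K = 128 (K = (8*(-2)³)*(-2) = (8*(-8))*(-2) = -64*(-2) = 128)
Q(W) = √(-1 + W)
(K + Q((-3 + 2)²))² = (128 + √(-1 + (-3 + 2)²))² = (128 + √(-1 + (-1)²))² = (128 + √(-1 + 1))² = (128 + √0)² = (128 + 0)² = 128² = 16384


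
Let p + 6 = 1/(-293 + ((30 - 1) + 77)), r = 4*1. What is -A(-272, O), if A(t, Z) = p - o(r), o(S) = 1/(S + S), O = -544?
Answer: 9171/1496 ≈ 6.1303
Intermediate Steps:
r = 4
o(S) = 1/(2*S)
p = -1123/187 (p = -6 + 1/(-293 + ((30 - 1) + 77)) = -6 + 1/(-293 + (29 + 77)) = -6 + 1/(-293 + 106) = -6 + 1/(-187) = -6 - 1/187 = -1123/187 ≈ -6.0053)
A(t, Z) = -9171/1496 (A(t, Z) = -1123/187 - 1/(2*4) = -1123/187 - 1*⅛ = -1123/187 - ⅛ = -9171/1496)
-A(-272, O) = -1*(-9171/1496) = 9171/1496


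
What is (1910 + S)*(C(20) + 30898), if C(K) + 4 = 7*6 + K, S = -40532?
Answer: -1195582632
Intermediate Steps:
C(K) = 38 + K (C(K) = -4 + (7*6 + K) = -4 + (42 + K) = 38 + K)
(1910 + S)*(C(20) + 30898) = (1910 - 40532)*((38 + 20) + 30898) = -38622*(58 + 30898) = -38622*30956 = -1195582632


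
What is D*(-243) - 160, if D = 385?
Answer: -93715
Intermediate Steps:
D*(-243) - 160 = 385*(-243) - 160 = -93555 - 160 = -93715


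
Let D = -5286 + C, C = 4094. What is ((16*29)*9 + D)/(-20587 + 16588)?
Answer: -2984/3999 ≈ -0.74619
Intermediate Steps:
D = -1192 (D = -5286 + 4094 = -1192)
((16*29)*9 + D)/(-20587 + 16588) = ((16*29)*9 - 1192)/(-20587 + 16588) = (464*9 - 1192)/(-3999) = (4176 - 1192)*(-1/3999) = 2984*(-1/3999) = -2984/3999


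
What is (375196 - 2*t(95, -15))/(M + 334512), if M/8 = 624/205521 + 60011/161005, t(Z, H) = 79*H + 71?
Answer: 520371902722230/461211290799107 ≈ 1.1283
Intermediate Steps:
t(Z, H) = 71 + 79*H
M = 33157300936/11029969535 (M = 8*(624/205521 + 60011/161005) = 8*(624*(1/205521) + 60011*(1/161005)) = 8*(208/68507 + 60011/161005) = 8*(4144662617/11029969535) = 33157300936/11029969535 ≈ 3.0061)
(375196 - 2*t(95, -15))/(M + 334512) = (375196 - 2*(71 + 79*(-15)))/(33157300936/11029969535 + 334512) = (375196 - 2*(71 - 1185))/(3689690326392856/11029969535) = (375196 - 2*(-1114))*(11029969535/3689690326392856) = (375196 + 2228)*(11029969535/3689690326392856) = 377424*(11029969535/3689690326392856) = 520371902722230/461211290799107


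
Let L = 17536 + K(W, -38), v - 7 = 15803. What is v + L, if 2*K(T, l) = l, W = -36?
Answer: 33327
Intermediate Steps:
K(T, l) = l/2
v = 15810 (v = 7 + 15803 = 15810)
L = 17517 (L = 17536 + (½)*(-38) = 17536 - 19 = 17517)
v + L = 15810 + 17517 = 33327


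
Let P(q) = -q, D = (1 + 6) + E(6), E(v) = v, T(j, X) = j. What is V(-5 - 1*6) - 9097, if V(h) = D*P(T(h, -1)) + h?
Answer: -8965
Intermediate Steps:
D = 13 (D = (1 + 6) + 6 = 7 + 6 = 13)
V(h) = -12*h (V(h) = 13*(-h) + h = -13*h + h = -12*h)
V(-5 - 1*6) - 9097 = -12*(-5 - 1*6) - 9097 = -12*(-5 - 6) - 9097 = -12*(-11) - 9097 = 132 - 9097 = -8965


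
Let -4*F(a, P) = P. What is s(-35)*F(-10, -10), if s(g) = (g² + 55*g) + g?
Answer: -3675/2 ≈ -1837.5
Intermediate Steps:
F(a, P) = -P/4
s(g) = g² + 56*g
s(-35)*F(-10, -10) = (-35*(56 - 35))*(-¼*(-10)) = -35*21*(5/2) = -735*5/2 = -3675/2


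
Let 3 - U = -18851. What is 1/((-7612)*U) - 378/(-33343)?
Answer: 54249259601/4785275594264 ≈ 0.011337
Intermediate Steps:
U = 18854 (U = 3 - 1*(-18851) = 3 + 18851 = 18854)
1/((-7612)*U) - 378/(-33343) = 1/(-7612*18854) - 378/(-33343) = -1/7612*1/18854 - 378*(-1/33343) = -1/143516648 + 378/33343 = 54249259601/4785275594264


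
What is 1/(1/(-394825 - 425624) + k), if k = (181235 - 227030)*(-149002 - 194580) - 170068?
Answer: 820449/12909082091302277 ≈ 6.3556e-11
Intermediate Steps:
k = 15734167622 (k = -45795*(-343582) - 170068 = 15734337690 - 170068 = 15734167622)
1/(1/(-394825 - 425624) + k) = 1/(1/(-394825 - 425624) + 15734167622) = 1/(1/(-820449) + 15734167622) = 1/(-1/820449 + 15734167622) = 1/(12909082091302277/820449) = 820449/12909082091302277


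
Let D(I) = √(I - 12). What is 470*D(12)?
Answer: 0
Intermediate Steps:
D(I) = √(-12 + I)
470*D(12) = 470*√(-12 + 12) = 470*√0 = 470*0 = 0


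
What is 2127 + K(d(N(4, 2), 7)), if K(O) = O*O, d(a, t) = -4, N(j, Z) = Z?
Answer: 2143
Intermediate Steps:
K(O) = O²
2127 + K(d(N(4, 2), 7)) = 2127 + (-4)² = 2127 + 16 = 2143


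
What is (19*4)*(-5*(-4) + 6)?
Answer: 1976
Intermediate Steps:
(19*4)*(-5*(-4) + 6) = 76*(20 + 6) = 76*26 = 1976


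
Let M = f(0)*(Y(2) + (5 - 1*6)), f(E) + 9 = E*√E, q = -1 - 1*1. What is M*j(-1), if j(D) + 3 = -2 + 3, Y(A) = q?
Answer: -54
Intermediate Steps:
q = -2 (q = -1 - 1 = -2)
Y(A) = -2
f(E) = -9 + E^(3/2) (f(E) = -9 + E*√E = -9 + E^(3/2))
j(D) = -2 (j(D) = -3 + (-2 + 3) = -3 + 1 = -2)
M = 27 (M = (-9 + 0^(3/2))*(-2 + (5 - 1*6)) = (-9 + 0)*(-2 + (5 - 6)) = -9*(-2 - 1) = -9*(-3) = 27)
M*j(-1) = 27*(-2) = -54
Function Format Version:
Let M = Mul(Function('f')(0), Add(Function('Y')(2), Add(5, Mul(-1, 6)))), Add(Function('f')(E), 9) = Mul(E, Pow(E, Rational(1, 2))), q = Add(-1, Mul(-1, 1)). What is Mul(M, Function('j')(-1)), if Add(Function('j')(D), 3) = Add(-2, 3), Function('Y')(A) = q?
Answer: -54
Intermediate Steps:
q = -2 (q = Add(-1, -1) = -2)
Function('Y')(A) = -2
Function('f')(E) = Add(-9, Pow(E, Rational(3, 2))) (Function('f')(E) = Add(-9, Mul(E, Pow(E, Rational(1, 2)))) = Add(-9, Pow(E, Rational(3, 2))))
Function('j')(D) = -2 (Function('j')(D) = Add(-3, Add(-2, 3)) = Add(-3, 1) = -2)
M = 27 (M = Mul(Add(-9, Pow(0, Rational(3, 2))), Add(-2, Add(5, Mul(-1, 6)))) = Mul(Add(-9, 0), Add(-2, Add(5, -6))) = Mul(-9, Add(-2, -1)) = Mul(-9, -3) = 27)
Mul(M, Function('j')(-1)) = Mul(27, -2) = -54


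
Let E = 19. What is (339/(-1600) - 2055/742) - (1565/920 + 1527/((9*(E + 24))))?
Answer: -15196153223/1761211200 ≈ -8.6282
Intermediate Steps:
(339/(-1600) - 2055/742) - (1565/920 + 1527/((9*(E + 24)))) = (339/(-1600) - 2055/742) - (1565/920 + 1527/((9*(19 + 24)))) = (339*(-1/1600) - 2055*1/742) - (1565*(1/920) + 1527/((9*43))) = (-339/1600 - 2055/742) - (313/184 + 1527/387) = -1769769/593600 - (313/184 + 1527*(1/387)) = -1769769/593600 - (313/184 + 509/129) = -1769769/593600 - 1*134033/23736 = -1769769/593600 - 134033/23736 = -15196153223/1761211200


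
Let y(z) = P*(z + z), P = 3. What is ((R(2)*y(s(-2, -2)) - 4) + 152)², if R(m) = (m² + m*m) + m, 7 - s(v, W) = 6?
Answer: 43264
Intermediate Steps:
s(v, W) = 1 (s(v, W) = 7 - 1*6 = 7 - 6 = 1)
R(m) = m + 2*m² (R(m) = (m² + m²) + m = 2*m² + m = m + 2*m²)
y(z) = 6*z (y(z) = 3*(z + z) = 3*(2*z) = 6*z)
((R(2)*y(s(-2, -2)) - 4) + 152)² = (((2*(1 + 2*2))*(6*1) - 4) + 152)² = (((2*(1 + 4))*6 - 4) + 152)² = (((2*5)*6 - 4) + 152)² = ((10*6 - 4) + 152)² = ((60 - 4) + 152)² = (56 + 152)² = 208² = 43264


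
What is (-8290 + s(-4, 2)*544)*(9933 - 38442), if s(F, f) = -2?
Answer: 267357402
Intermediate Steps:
(-8290 + s(-4, 2)*544)*(9933 - 38442) = (-8290 - 2*544)*(9933 - 38442) = (-8290 - 1088)*(-28509) = -9378*(-28509) = 267357402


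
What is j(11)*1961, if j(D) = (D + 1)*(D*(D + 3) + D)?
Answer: 3882780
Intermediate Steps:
j(D) = (1 + D)*(D + D*(3 + D)) (j(D) = (1 + D)*(D*(3 + D) + D) = (1 + D)*(D + D*(3 + D)))
j(11)*1961 = (11*(4 + 11**2 + 5*11))*1961 = (11*(4 + 121 + 55))*1961 = (11*180)*1961 = 1980*1961 = 3882780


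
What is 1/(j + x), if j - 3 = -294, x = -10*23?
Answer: -1/521 ≈ -0.0019194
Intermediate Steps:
x = -230
j = -291 (j = 3 - 294 = -291)
1/(j + x) = 1/(-291 - 230) = 1/(-521) = -1/521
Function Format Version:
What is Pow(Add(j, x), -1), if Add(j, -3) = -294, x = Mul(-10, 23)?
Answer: Rational(-1, 521) ≈ -0.0019194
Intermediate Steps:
x = -230
j = -291 (j = Add(3, -294) = -291)
Pow(Add(j, x), -1) = Pow(Add(-291, -230), -1) = Pow(-521, -1) = Rational(-1, 521)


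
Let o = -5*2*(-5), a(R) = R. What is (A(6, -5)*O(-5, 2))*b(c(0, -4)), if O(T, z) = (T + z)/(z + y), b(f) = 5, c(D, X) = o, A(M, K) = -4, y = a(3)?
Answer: 12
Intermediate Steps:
y = 3
o = 50 (o = -10*(-5) = 50)
c(D, X) = 50
O(T, z) = (T + z)/(3 + z) (O(T, z) = (T + z)/(z + 3) = (T + z)/(3 + z))
(A(6, -5)*O(-5, 2))*b(c(0, -4)) = -4*(-5 + 2)/(3 + 2)*5 = -4*(-3)/5*5 = -4*(-⅗)*5 = (12/5)*5 = 12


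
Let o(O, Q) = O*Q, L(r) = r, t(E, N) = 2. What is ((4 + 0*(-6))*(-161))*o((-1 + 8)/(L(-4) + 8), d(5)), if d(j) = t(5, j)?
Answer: -2254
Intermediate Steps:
d(j) = 2
((4 + 0*(-6))*(-161))*o((-1 + 8)/(L(-4) + 8), d(5)) = ((4 + 0*(-6))*(-161))*(((-1 + 8)/(-4 + 8))*2) = ((4 + 0)*(-161))*((7/4)*2) = (4*(-161))*((7*(¼))*2) = -1127*2 = -644*7/2 = -2254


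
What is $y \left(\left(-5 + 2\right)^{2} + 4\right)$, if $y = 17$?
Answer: $221$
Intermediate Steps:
$y \left(\left(-5 + 2\right)^{2} + 4\right) = 17 \left(\left(-5 + 2\right)^{2} + 4\right) = 17 \left(\left(-3\right)^{2} + 4\right) = 17 \left(9 + 4\right) = 17 \cdot 13 = 221$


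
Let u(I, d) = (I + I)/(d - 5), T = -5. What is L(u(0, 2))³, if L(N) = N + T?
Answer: -125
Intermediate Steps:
u(I, d) = 2*I/(-5 + d) (u(I, d) = (2*I)/(-5 + d) = 2*I/(-5 + d))
L(N) = -5 + N (L(N) = N - 5 = -5 + N)
L(u(0, 2))³ = (-5 + 2*0/(-5 + 2))³ = (-5 + 2*0/(-3))³ = (-5 + 2*0*(-⅓))³ = (-5 + 0)³ = (-5)³ = -125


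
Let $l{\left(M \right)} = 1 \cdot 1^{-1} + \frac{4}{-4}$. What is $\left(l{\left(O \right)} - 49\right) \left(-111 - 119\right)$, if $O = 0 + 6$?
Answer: $11270$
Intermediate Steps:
$O = 6$
$l{\left(M \right)} = 0$ ($l{\left(M \right)} = 1 \cdot 1 + 4 \left(- \frac{1}{4}\right) = 1 - 1 = 0$)
$\left(l{\left(O \right)} - 49\right) \left(-111 - 119\right) = \left(0 - 49\right) \left(-111 - 119\right) = \left(-49\right) \left(-230\right) = 11270$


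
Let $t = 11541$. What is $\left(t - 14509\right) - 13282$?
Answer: $-16250$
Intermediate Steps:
$\left(t - 14509\right) - 13282 = \left(11541 - 14509\right) - 13282 = -2968 - 13282 = -16250$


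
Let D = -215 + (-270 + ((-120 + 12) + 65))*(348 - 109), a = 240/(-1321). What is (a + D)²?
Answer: 9821662674907204/1745041 ≈ 5.6283e+9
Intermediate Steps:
a = -240/1321 (a = 240*(-1/1321) = -240/1321 ≈ -0.18168)
D = -75022 (D = -215 + (-270 + (-108 + 65))*239 = -215 + (-270 - 43)*239 = -215 - 313*239 = -215 - 74807 = -75022)
(a + D)² = (-240/1321 - 75022)² = (-99104302/1321)² = 9821662674907204/1745041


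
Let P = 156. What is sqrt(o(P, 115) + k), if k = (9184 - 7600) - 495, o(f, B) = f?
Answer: sqrt(1245) ≈ 35.285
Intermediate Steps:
k = 1089 (k = 1584 - 495 = 1089)
sqrt(o(P, 115) + k) = sqrt(156 + 1089) = sqrt(1245)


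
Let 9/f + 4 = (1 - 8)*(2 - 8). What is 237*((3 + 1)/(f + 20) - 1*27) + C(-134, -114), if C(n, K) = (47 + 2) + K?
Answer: -4934792/769 ≈ -6417.2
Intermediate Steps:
f = 9/38 (f = 9/(-4 + (1 - 8)*(2 - 8)) = 9/(-4 - 7*(-6)) = 9/(-4 + 42) = 9/38 ≈ 0.23684)
C(n, K) = 49 + K
237*((3 + 1)/(f + 20) - 1*27) + C(-134, -114) = 237*((3 + 1)/(9/38 + 20) - 1*27) + (49 - 114) = 237*(4/(769/38) - 27) - 65 = 237*(4*(38/769) - 27) - 65 = 237*(152/769 - 27) - 65 = 237*(-20611/769) - 65 = -4884807/769 - 65 = -4934792/769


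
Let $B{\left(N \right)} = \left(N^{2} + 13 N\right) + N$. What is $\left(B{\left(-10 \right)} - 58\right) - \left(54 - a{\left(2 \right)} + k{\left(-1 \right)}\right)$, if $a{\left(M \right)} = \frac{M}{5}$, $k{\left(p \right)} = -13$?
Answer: $- \frac{693}{5} \approx -138.6$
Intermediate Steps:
$B{\left(N \right)} = N^{2} + 14 N$
$a{\left(M \right)} = \frac{M}{5}$
$\left(B{\left(-10 \right)} - 58\right) - \left(54 - a{\left(2 \right)} + k{\left(-1 \right)}\right) = \left(- 10 \left(14 - 10\right) - 58\right) + \left(\left(\frac{1}{5} \cdot 2 - 54\right) - -13\right) = \left(\left(-10\right) 4 - 58\right) + \left(\left(\frac{2}{5} - 54\right) + 13\right) = \left(-40 - 58\right) + \left(- \frac{268}{5} + 13\right) = -98 - \frac{203}{5} = - \frac{693}{5}$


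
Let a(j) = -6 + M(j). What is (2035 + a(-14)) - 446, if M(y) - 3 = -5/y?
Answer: 22209/14 ≈ 1586.4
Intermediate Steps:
M(y) = 3 - 5/y
a(j) = -3 - 5/j (a(j) = -6 + (3 - 5/j) = -3 - 5/j)
(2035 + a(-14)) - 446 = (2035 + (-3 - 5/(-14))) - 446 = (2035 + (-3 - 5*(-1/14))) - 446 = (2035 + (-3 + 5/14)) - 446 = (2035 - 37/14) - 446 = 28453/14 - 446 = 22209/14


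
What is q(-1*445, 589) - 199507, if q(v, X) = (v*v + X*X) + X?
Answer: 346028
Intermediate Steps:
q(v, X) = X + X**2 + v**2 (q(v, X) = (v**2 + X**2) + X = (X**2 + v**2) + X = X + X**2 + v**2)
q(-1*445, 589) - 199507 = (589 + 589**2 + (-1*445)**2) - 199507 = (589 + 346921 + (-445)**2) - 199507 = (589 + 346921 + 198025) - 199507 = 545535 - 199507 = 346028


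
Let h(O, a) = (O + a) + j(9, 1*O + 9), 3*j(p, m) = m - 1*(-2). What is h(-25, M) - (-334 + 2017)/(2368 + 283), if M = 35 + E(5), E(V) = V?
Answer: 7012/723 ≈ 9.6985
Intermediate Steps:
M = 40 (M = 35 + 5 = 40)
j(p, m) = ⅔ + m/3 (j(p, m) = (m - 1*(-2))/3 = (m + 2)/3 = (2 + m)/3 = ⅔ + m/3)
h(O, a) = 11/3 + a + 4*O/3 (h(O, a) = (O + a) + (⅔ + (1*O + 9)/3) = (O + a) + (⅔ + (O + 9)/3) = (O + a) + (⅔ + (9 + O)/3) = (O + a) + (⅔ + (3 + O/3)) = (O + a) + (11/3 + O/3) = 11/3 + a + 4*O/3)
h(-25, M) - (-334 + 2017)/(2368 + 283) = (11/3 + 40 + (4/3)*(-25)) - (-334 + 2017)/(2368 + 283) = (11/3 + 40 - 100/3) - 1683/2651 = 31/3 - 1683/2651 = 31/3 - 1*153/241 = 31/3 - 153/241 = 7012/723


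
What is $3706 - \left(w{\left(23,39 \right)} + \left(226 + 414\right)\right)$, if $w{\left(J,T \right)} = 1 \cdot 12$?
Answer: $3054$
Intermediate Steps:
$w{\left(J,T \right)} = 12$
$3706 - \left(w{\left(23,39 \right)} + \left(226 + 414\right)\right) = 3706 - \left(12 + \left(226 + 414\right)\right) = 3706 - \left(12 + 640\right) = 3706 - 652 = 3054$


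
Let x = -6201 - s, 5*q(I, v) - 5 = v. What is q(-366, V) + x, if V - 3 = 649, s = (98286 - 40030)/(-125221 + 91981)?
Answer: -25211906/4155 ≈ -6067.8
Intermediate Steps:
s = -7282/4155 (s = 58256/(-33240) = 58256*(-1/33240) = -7282/4155 ≈ -1.7526)
V = 652 (V = 3 + 649 = 652)
q(I, v) = 1 + v/5
x = -25757873/4155 (x = -6201 - 1*(-7282/4155) = -6201 + 7282/4155 = -25757873/4155 ≈ -6199.3)
q(-366, V) + x = (1 + (⅕)*652) - 25757873/4155 = (1 + 652/5) - 25757873/4155 = 657/5 - 25757873/4155 = -25211906/4155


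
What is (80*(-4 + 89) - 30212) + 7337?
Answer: -16075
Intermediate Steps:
(80*(-4 + 89) - 30212) + 7337 = (80*85 - 30212) + 7337 = (6800 - 30212) + 7337 = -23412 + 7337 = -16075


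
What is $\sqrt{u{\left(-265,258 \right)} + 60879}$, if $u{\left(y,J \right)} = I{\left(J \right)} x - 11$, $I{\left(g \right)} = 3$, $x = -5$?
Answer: $\sqrt{60853} \approx 246.68$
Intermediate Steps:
$u{\left(y,J \right)} = -26$ ($u{\left(y,J \right)} = 3 \left(-5\right) - 11 = -15 - 11 = -26$)
$\sqrt{u{\left(-265,258 \right)} + 60879} = \sqrt{-26 + 60879} = \sqrt{60853}$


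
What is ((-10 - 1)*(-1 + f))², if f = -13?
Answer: 23716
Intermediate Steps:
((-10 - 1)*(-1 + f))² = ((-10 - 1)*(-1 - 13))² = (-11*(-14))² = 154² = 23716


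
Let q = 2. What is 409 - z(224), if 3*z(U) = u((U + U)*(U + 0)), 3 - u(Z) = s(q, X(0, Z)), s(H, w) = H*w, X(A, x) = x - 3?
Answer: 201922/3 ≈ 67307.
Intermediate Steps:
X(A, x) = -3 + x
u(Z) = 9 - 2*Z (u(Z) = 3 - 2*(-3 + Z) = 3 - (-6 + 2*Z) = 3 + (6 - 2*Z) = 9 - 2*Z)
z(U) = 3 - 4*U**2/3 (z(U) = (9 - 2*(U + U)*(U + 0))/3 = (9 - 2*2*U*U)/3 = (9 - 4*U**2)/3 = 3 - 4*U**2/3)
409 - z(224) = 409 - (3 - 4/3*224**2) = 409 - (3 - 4/3*50176) = 409 - (3 - 200704/3) = 409 - 1*(-200695/3) = 409 + 200695/3 = 201922/3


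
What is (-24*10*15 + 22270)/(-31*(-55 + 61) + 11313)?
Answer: 18670/11127 ≈ 1.6779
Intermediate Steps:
(-24*10*15 + 22270)/(-31*(-55 + 61) + 11313) = (-240*15 + 22270)/(-31*6 + 11313) = (-3600 + 22270)/(-186 + 11313) = 18670/11127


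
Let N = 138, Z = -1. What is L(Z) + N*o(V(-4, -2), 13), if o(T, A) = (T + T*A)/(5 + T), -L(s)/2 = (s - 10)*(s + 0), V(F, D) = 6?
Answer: 11350/11 ≈ 1031.8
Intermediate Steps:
L(s) = -2*s*(-10 + s) (L(s) = -2*(s - 10)*(s + 0) = -2*(-10 + s)*s = -2*s*(-10 + s))
o(T, A) = (T + A*T)/(5 + T)
L(Z) + N*o(V(-4, -2), 13) = 2*(-1)*(10 - 1*(-1)) + 138*(6*(1 + 13)/(5 + 6)) = 2*(-1)*(10 + 1) + 138*(6*14/11) = 2*(-1)*11 + 138*(6*(1/11)*14) = -22 + 138*(84/11) = -22 + 11592/11 = 11350/11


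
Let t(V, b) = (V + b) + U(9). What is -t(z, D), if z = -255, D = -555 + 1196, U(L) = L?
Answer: -395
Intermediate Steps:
D = 641
t(V, b) = 9 + V + b (t(V, b) = (V + b) + 9 = 9 + V + b)
-t(z, D) = -(9 - 255 + 641) = -1*395 = -395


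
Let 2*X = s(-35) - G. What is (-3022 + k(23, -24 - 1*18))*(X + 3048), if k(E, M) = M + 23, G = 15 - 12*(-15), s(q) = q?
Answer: -8919253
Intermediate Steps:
G = 195 (G = 15 + 180 = 195)
X = -115 (X = (-35 - 1*195)/2 = (-35 - 195)/2 = (1/2)*(-230) = -115)
k(E, M) = 23 + M
(-3022 + k(23, -24 - 1*18))*(X + 3048) = (-3022 + (23 + (-24 - 1*18)))*(-115 + 3048) = (-3022 + (23 + (-24 - 18)))*2933 = (-3022 + (23 - 42))*2933 = (-3022 - 19)*2933 = -3041*2933 = -8919253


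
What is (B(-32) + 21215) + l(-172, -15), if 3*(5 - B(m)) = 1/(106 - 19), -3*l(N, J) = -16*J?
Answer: 5517539/261 ≈ 21140.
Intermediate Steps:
l(N, J) = 16*J/3 (l(N, J) = -(-16)*J/3 = 16*J/3)
B(m) = 1304/261 (B(m) = 5 - 1/(3*(106 - 19)) = 5 - ⅓/87 = 5 - ⅓*1/87 = 5 - 1/261 = 1304/261)
(B(-32) + 21215) + l(-172, -15) = (1304/261 + 21215) + (16/3)*(-15) = 5538419/261 - 80 = 5517539/261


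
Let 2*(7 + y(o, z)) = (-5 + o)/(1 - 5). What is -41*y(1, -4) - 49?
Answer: 435/2 ≈ 217.50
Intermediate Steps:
y(o, z) = -51/8 - o/8 (y(o, z) = -7 + ((-5 + o)/(1 - 5))/2 = -7 + ((-5 + o)/(-4))/2 = -7 + ((-5 + o)*(-¼))/2 = -7 + (5/4 - o/4)/2 = -7 + (5/8 - o/8) = -51/8 - o/8)
-41*y(1, -4) - 49 = -41*(-51/8 - ⅛*1) - 49 = -41*(-51/8 - ⅛) - 49 = -41*(-13/2) - 49 = 533/2 - 49 = 435/2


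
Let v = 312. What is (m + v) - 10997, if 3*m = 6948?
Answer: -8369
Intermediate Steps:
m = 2316 (m = (⅓)*6948 = 2316)
(m + v) - 10997 = (2316 + 312) - 10997 = 2628 - 10997 = -8369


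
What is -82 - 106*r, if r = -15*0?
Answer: -82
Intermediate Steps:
r = 0
-82 - 106*r = -82 - 106*0 = -82 + 0 = -82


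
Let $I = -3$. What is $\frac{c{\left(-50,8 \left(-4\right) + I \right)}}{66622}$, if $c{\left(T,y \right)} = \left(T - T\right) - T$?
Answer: $\frac{25}{33311} \approx 0.0007505$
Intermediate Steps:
$c{\left(T,y \right)} = - T$ ($c{\left(T,y \right)} = 0 - T = - T$)
$\frac{c{\left(-50,8 \left(-4\right) + I \right)}}{66622} = \frac{\left(-1\right) \left(-50\right)}{66622} = 50 \cdot \frac{1}{66622} = \frac{25}{33311}$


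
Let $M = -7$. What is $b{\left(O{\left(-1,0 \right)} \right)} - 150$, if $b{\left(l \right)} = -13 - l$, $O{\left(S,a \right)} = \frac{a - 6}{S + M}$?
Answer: $- \frac{655}{4} \approx -163.75$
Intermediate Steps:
$O{\left(S,a \right)} = \frac{-6 + a}{-7 + S}$ ($O{\left(S,a \right)} = \frac{a - 6}{S - 7} = \frac{-6 + a}{-7 + S}$)
$b{\left(O{\left(-1,0 \right)} \right)} - 150 = \left(-13 - \frac{-6 + 0}{-7 - 1}\right) - 150 = \left(-13 - \frac{1}{-8} \left(-6\right)\right) - 150 = \left(-13 - \left(- \frac{1}{8}\right) \left(-6\right)\right) - 150 = \left(-13 - \frac{3}{4}\right) - 150 = - \frac{55}{4} - 150 = - \frac{655}{4}$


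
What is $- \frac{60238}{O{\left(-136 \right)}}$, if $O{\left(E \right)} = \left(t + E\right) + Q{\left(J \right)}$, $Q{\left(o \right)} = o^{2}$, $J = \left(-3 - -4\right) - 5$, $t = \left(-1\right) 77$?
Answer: $\frac{60238}{197} \approx 305.78$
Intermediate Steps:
$t = -77$
$J = -4$ ($J = \left(-3 + 4\right) - 5 = 1 - 5 = -4$)
$O{\left(E \right)} = -61 + E$ ($O{\left(E \right)} = \left(-77 + E\right) + \left(-4\right)^{2} = \left(-77 + E\right) + 16 = -61 + E$)
$- \frac{60238}{O{\left(-136 \right)}} = - \frac{60238}{-61 - 136} = - \frac{60238}{-197} = \left(-60238\right) \left(- \frac{1}{197}\right) = \frac{60238}{197}$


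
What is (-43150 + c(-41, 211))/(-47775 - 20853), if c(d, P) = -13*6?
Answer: 10807/17157 ≈ 0.62989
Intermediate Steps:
c(d, P) = -78
(-43150 + c(-41, 211))/(-47775 - 20853) = (-43150 - 78)/(-47775 - 20853) = -43228/(-68628) = -43228*(-1/68628) = 10807/17157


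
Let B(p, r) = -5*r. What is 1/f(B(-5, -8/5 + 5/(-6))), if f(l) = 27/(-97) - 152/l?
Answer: -7081/90435 ≈ -0.078299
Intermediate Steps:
f(l) = -27/97 - 152/l (f(l) = 27*(-1/97) - 152/l = -27/97 - 152/l)
1/f(B(-5, -8/5 + 5/(-6))) = 1/(-27/97 - 152*(-1/(5*(-8/5 + 5/(-6))))) = 1/(-27/97 - 152*(-1/(5*(-8*1/5 + 5*(-1/6))))) = 1/(-27/97 - 152*(-1/(5*(-8/5 - 5/6)))) = 1/(-27/97 - 152/((-5*(-73/30)))) = 1/(-27/97 - 152/73/6) = 1/(-27/97 - 152*6/73) = 1/(-27/97 - 912/73) = 1/(-90435/7081) = -7081/90435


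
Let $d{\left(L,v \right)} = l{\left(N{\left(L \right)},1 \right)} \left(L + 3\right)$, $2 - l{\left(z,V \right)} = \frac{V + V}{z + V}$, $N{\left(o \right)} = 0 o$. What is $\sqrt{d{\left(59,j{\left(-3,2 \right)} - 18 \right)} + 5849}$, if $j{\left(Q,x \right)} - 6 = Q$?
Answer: $\sqrt{5849} \approx 76.479$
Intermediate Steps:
$j{\left(Q,x \right)} = 6 + Q$
$N{\left(o \right)} = 0$
$l{\left(z,V \right)} = 2 - \frac{2 V}{V + z}$ ($l{\left(z,V \right)} = 2 - \frac{V + V}{z + V} = 2 - \frac{2 V}{V + z}$)
$d{\left(L,v \right)} = 0$ ($d{\left(L,v \right)} = 2 \cdot 0 \frac{1}{1 + 0} \left(L + 3\right) = 2 \cdot 0 \cdot 1^{-1} \left(3 + L\right) = 2 \cdot 0 \cdot 1 \left(3 + L\right) = 0 \left(3 + L\right) = 0$)
$\sqrt{d{\left(59,j{\left(-3,2 \right)} - 18 \right)} + 5849} = \sqrt{0 + 5849} = \sqrt{5849}$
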